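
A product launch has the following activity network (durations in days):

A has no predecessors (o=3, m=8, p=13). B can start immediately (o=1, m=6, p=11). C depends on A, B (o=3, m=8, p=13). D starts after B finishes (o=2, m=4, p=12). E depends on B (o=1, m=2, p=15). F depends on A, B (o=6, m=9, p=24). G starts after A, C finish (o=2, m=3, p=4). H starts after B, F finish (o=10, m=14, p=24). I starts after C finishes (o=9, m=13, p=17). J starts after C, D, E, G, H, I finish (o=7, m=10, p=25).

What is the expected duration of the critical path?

te_A = (3 + 4·8 + 13)/6 = 48/6 = 8
te_B = (1 + 4·6 + 11)/6 = 36/6 = 6
te_C = (3 + 4·8 + 13)/6 = 48/6 = 8
te_D = (2 + 4·4 + 12)/6 = 30/6 = 5
te_E = (1 + 4·2 + 15)/6 = 24/6 = 4
te_F = (6 + 4·9 + 24)/6 = 66/6 = 11
te_G = (2 + 4·3 + 4)/6 = 18/6 = 3
te_H = (10 + 4·14 + 24)/6 = 90/6 = 15
te_I = (9 + 4·13 + 17)/6 = 78/6 = 13
te_J = (7 + 4·10 + 25)/6 = 72/6 = 12

Forward pass:
ES_A = 0; EF_A = 8
ES_B = 0; EF_B = 6
ES_C = max(EF_A=8, EF_B=6) = 8; EF_C = 8+8 = 16
ES_D = 6; EF_D = 6+5 = 11
ES_E = 6; EF_E = 6+4 = 10
ES_F = max(EF_A=8, EF_B=6) = 8; EF_F = 8+11 = 19
ES_G = max(EF_A=8, EF_C=16) = 16; EF_G = 16+3 = 19
ES_H = max(EF_B=6, EF_F=19) = 19; EF_H = 19+15 = 34
ES_I = 16; EF_I = 16+13 = 29
ES_J = max(EF_C=16, EF_D=11, EF_E=10, EF_G=19, EF_H=34, EF_I=29) = 34; EF_J = 34+12 = 46
Expected project duration μ = 46 days. Critical path: A → F → H → J.

46 days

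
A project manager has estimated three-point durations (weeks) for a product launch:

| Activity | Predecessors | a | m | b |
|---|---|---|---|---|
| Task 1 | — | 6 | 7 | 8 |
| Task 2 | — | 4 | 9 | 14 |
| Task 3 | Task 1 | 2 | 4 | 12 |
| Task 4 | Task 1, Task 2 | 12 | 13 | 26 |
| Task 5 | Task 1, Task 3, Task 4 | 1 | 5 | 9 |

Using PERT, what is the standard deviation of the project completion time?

te_Task 1 = (6 + 4·7 + 8)/6 = 42/6 = 7; σ²_Task 1 = ((8−6)/6)² = 0.111
te_Task 2 = (4 + 4·9 + 14)/6 = 54/6 = 9; σ²_Task 2 = ((14−4)/6)² = 2.778
te_Task 3 = (2 + 4·4 + 12)/6 = 30/6 = 5; σ²_Task 3 = ((12−2)/6)² = 2.778
te_Task 4 = (12 + 4·13 + 26)/6 = 90/6 = 15; σ²_Task 4 = ((26−12)/6)² = 5.444
te_Task 5 = (1 + 4·5 + 9)/6 = 30/6 = 5; σ²_Task 5 = ((9−1)/6)² = 1.778

Forward pass:
ES_Task 1 = 0; EF_Task 1 = 7
ES_Task 2 = 0; EF_Task 2 = 9
ES_Task 3 = 7; EF_Task 3 = 7+5 = 12
ES_Task 4 = max(EF_Task 1=7, EF_Task 2=9) = 9; EF_Task 4 = 9+15 = 24
ES_Task 5 = max(EF_Task 1=7, EF_Task 3=12, EF_Task 4=24) = 24; EF_Task 5 = 24+5 = 29
Expected project duration μ = 29 weeks. Critical path: Task 2 → Task 4 → Task 5.

Variance along critical path = 2.778 + 5.444 + 1.778 = 10.000
σ = √10.000 = 3.162 weeks

3.16 weeks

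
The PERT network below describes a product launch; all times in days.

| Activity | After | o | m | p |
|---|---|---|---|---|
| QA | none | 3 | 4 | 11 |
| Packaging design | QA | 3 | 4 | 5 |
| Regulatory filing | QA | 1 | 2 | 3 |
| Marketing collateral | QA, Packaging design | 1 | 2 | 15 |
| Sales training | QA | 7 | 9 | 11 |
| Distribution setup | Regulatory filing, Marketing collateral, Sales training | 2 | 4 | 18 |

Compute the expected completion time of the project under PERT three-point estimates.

20 days

te_QA = (3 + 4·4 + 11)/6 = 30/6 = 5
te_Packaging design = (3 + 4·4 + 5)/6 = 24/6 = 4
te_Regulatory filing = (1 + 4·2 + 3)/6 = 12/6 = 2
te_Marketing collateral = (1 + 4·2 + 15)/6 = 24/6 = 4
te_Sales training = (7 + 4·9 + 11)/6 = 54/6 = 9
te_Distribution setup = (2 + 4·4 + 18)/6 = 36/6 = 6

Forward pass:
ES_QA = 0; EF_QA = 5
ES_Packaging design = 5; EF_Packaging design = 5+4 = 9
ES_Regulatory filing = 5; EF_Regulatory filing = 5+2 = 7
ES_Marketing collateral = max(EF_QA=5, EF_Packaging design=9) = 9; EF_Marketing collateral = 9+4 = 13
ES_Sales training = 5; EF_Sales training = 5+9 = 14
ES_Distribution setup = max(EF_Regulatory filing=7, EF_Marketing collateral=13, EF_Sales training=14) = 14; EF_Distribution setup = 14+6 = 20
Expected project duration μ = 20 days. Critical path: QA → Sales training → Distribution setup.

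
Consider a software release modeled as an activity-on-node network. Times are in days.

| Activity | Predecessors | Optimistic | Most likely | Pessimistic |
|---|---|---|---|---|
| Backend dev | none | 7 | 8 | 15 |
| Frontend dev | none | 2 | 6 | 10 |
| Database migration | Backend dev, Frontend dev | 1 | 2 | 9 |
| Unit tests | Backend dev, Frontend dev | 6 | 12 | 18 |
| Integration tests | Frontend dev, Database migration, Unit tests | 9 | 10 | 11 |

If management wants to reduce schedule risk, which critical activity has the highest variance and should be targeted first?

Unit tests

te_Backend dev = (7 + 4·8 + 15)/6 = 54/6 = 9; σ²_Backend dev = ((15−7)/6)² = 1.778
te_Frontend dev = (2 + 4·6 + 10)/6 = 36/6 = 6; σ²_Frontend dev = ((10−2)/6)² = 1.778
te_Database migration = (1 + 4·2 + 9)/6 = 18/6 = 3; σ²_Database migration = ((9−1)/6)² = 1.778
te_Unit tests = (6 + 4·12 + 18)/6 = 72/6 = 12; σ²_Unit tests = ((18−6)/6)² = 4.000
te_Integration tests = (9 + 4·10 + 11)/6 = 60/6 = 10; σ²_Integration tests = ((11−9)/6)² = 0.111

Forward pass:
ES_Backend dev = 0; EF_Backend dev = 9
ES_Frontend dev = 0; EF_Frontend dev = 6
ES_Database migration = max(EF_Backend dev=9, EF_Frontend dev=6) = 9; EF_Database migration = 9+3 = 12
ES_Unit tests = max(EF_Backend dev=9, EF_Frontend dev=6) = 9; EF_Unit tests = 9+12 = 21
ES_Integration tests = max(EF_Frontend dev=6, EF_Database migration=12, EF_Unit tests=21) = 21; EF_Integration tests = 21+10 = 31
Expected project duration μ = 31 days. Critical path: Backend dev → Unit tests → Integration tests.

Variances on critical path: σ²_Backend dev=1.778, σ²_Unit tests=4.000, σ²_Integration tests=0.111.
Largest is σ²_Unit tests = 4.000.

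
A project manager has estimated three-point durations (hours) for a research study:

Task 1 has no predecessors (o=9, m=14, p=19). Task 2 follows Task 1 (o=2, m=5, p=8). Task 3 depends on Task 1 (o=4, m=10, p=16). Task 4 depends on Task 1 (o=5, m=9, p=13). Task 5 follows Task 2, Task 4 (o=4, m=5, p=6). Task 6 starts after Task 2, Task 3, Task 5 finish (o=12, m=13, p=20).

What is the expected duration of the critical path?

te_Task 1 = (9 + 4·14 + 19)/6 = 84/6 = 14
te_Task 2 = (2 + 4·5 + 8)/6 = 30/6 = 5
te_Task 3 = (4 + 4·10 + 16)/6 = 60/6 = 10
te_Task 4 = (5 + 4·9 + 13)/6 = 54/6 = 9
te_Task 5 = (4 + 4·5 + 6)/6 = 30/6 = 5
te_Task 6 = (12 + 4·13 + 20)/6 = 84/6 = 14

Forward pass:
ES_Task 1 = 0; EF_Task 1 = 14
ES_Task 2 = 14; EF_Task 2 = 14+5 = 19
ES_Task 3 = 14; EF_Task 3 = 14+10 = 24
ES_Task 4 = 14; EF_Task 4 = 14+9 = 23
ES_Task 5 = max(EF_Task 2=19, EF_Task 4=23) = 23; EF_Task 5 = 23+5 = 28
ES_Task 6 = max(EF_Task 2=19, EF_Task 3=24, EF_Task 5=28) = 28; EF_Task 6 = 28+14 = 42
Expected project duration μ = 42 hours. Critical path: Task 1 → Task 4 → Task 5 → Task 6.

42 hours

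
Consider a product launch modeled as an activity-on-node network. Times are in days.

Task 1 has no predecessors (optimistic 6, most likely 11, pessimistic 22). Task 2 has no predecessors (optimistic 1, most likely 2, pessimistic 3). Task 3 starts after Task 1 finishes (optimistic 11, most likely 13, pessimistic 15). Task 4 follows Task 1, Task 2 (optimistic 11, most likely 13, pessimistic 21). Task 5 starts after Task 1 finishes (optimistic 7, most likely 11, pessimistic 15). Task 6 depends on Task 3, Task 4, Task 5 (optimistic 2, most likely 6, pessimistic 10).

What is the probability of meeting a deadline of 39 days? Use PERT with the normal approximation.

0.980

te_Task 1 = (6 + 4·11 + 22)/6 = 72/6 = 12; σ²_Task 1 = ((22−6)/6)² = 7.111
te_Task 2 = (1 + 4·2 + 3)/6 = 12/6 = 2; σ²_Task 2 = ((3−1)/6)² = 0.111
te_Task 3 = (11 + 4·13 + 15)/6 = 78/6 = 13; σ²_Task 3 = ((15−11)/6)² = 0.444
te_Task 4 = (11 + 4·13 + 21)/6 = 84/6 = 14; σ²_Task 4 = ((21−11)/6)² = 2.778
te_Task 5 = (7 + 4·11 + 15)/6 = 66/6 = 11; σ²_Task 5 = ((15−7)/6)² = 1.778
te_Task 6 = (2 + 4·6 + 10)/6 = 36/6 = 6; σ²_Task 6 = ((10−2)/6)² = 1.778

Forward pass:
ES_Task 1 = 0; EF_Task 1 = 12
ES_Task 2 = 0; EF_Task 2 = 2
ES_Task 3 = 12; EF_Task 3 = 12+13 = 25
ES_Task 4 = max(EF_Task 1=12, EF_Task 2=2) = 12; EF_Task 4 = 12+14 = 26
ES_Task 5 = 12; EF_Task 5 = 12+11 = 23
ES_Task 6 = max(EF_Task 3=25, EF_Task 4=26, EF_Task 5=23) = 26; EF_Task 6 = 26+6 = 32
Expected project duration μ = 32 days. Critical path: Task 1 → Task 4 → Task 6.

Variance along critical path = 7.111 + 2.778 + 1.778 = 11.667; σ = √11.667 = 3.416 days.
Z = (39 − 32) / 3.416 = 2.049
P(T ≤ 39) = Φ(2.049) ≈ 0.980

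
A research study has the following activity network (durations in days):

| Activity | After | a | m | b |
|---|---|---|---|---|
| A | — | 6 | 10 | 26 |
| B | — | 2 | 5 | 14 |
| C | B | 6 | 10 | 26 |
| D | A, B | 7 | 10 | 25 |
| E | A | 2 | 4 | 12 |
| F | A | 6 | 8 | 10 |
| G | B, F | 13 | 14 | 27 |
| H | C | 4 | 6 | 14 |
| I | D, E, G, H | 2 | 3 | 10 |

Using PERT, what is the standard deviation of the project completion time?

te_A = (6 + 4·10 + 26)/6 = 72/6 = 12; σ²_A = ((26−6)/6)² = 11.111
te_B = (2 + 4·5 + 14)/6 = 36/6 = 6; σ²_B = ((14−2)/6)² = 4.000
te_C = (6 + 4·10 + 26)/6 = 72/6 = 12; σ²_C = ((26−6)/6)² = 11.111
te_D = (7 + 4·10 + 25)/6 = 72/6 = 12; σ²_D = ((25−7)/6)² = 9.000
te_E = (2 + 4·4 + 12)/6 = 30/6 = 5; σ²_E = ((12−2)/6)² = 2.778
te_F = (6 + 4·8 + 10)/6 = 48/6 = 8; σ²_F = ((10−6)/6)² = 0.444
te_G = (13 + 4·14 + 27)/6 = 96/6 = 16; σ²_G = ((27−13)/6)² = 5.444
te_H = (4 + 4·6 + 14)/6 = 42/6 = 7; σ²_H = ((14−4)/6)² = 2.778
te_I = (2 + 4·3 + 10)/6 = 24/6 = 4; σ²_I = ((10−2)/6)² = 1.778

Forward pass:
ES_A = 0; EF_A = 12
ES_B = 0; EF_B = 6
ES_C = 6; EF_C = 6+12 = 18
ES_D = max(EF_A=12, EF_B=6) = 12; EF_D = 12+12 = 24
ES_E = 12; EF_E = 12+5 = 17
ES_F = 12; EF_F = 12+8 = 20
ES_G = max(EF_B=6, EF_F=20) = 20; EF_G = 20+16 = 36
ES_H = 18; EF_H = 18+7 = 25
ES_I = max(EF_D=24, EF_E=17, EF_G=36, EF_H=25) = 36; EF_I = 36+4 = 40
Expected project duration μ = 40 days. Critical path: A → F → G → I.

Variance along critical path = 11.111 + 0.444 + 5.444 + 1.778 = 18.778
σ = √18.778 = 4.333 days

4.33 days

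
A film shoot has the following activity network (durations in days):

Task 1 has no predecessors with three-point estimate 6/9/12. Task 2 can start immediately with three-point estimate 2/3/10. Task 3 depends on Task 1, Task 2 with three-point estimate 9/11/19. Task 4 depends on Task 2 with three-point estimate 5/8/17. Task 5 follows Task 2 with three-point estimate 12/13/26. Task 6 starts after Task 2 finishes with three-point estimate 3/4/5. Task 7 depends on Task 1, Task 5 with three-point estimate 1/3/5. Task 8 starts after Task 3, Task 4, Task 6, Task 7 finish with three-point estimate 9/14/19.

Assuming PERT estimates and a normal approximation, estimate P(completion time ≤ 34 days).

te_Task 1 = (6 + 4·9 + 12)/6 = 54/6 = 9; σ²_Task 1 = ((12−6)/6)² = 1.000
te_Task 2 = (2 + 4·3 + 10)/6 = 24/6 = 4; σ²_Task 2 = ((10−2)/6)² = 1.778
te_Task 3 = (9 + 4·11 + 19)/6 = 72/6 = 12; σ²_Task 3 = ((19−9)/6)² = 2.778
te_Task 4 = (5 + 4·8 + 17)/6 = 54/6 = 9; σ²_Task 4 = ((17−5)/6)² = 4.000
te_Task 5 = (12 + 4·13 + 26)/6 = 90/6 = 15; σ²_Task 5 = ((26−12)/6)² = 5.444
te_Task 6 = (3 + 4·4 + 5)/6 = 24/6 = 4; σ²_Task 6 = ((5−3)/6)² = 0.111
te_Task 7 = (1 + 4·3 + 5)/6 = 18/6 = 3; σ²_Task 7 = ((5−1)/6)² = 0.444
te_Task 8 = (9 + 4·14 + 19)/6 = 84/6 = 14; σ²_Task 8 = ((19−9)/6)² = 2.778

Forward pass:
ES_Task 1 = 0; EF_Task 1 = 9
ES_Task 2 = 0; EF_Task 2 = 4
ES_Task 3 = max(EF_Task 1=9, EF_Task 2=4) = 9; EF_Task 3 = 9+12 = 21
ES_Task 4 = 4; EF_Task 4 = 4+9 = 13
ES_Task 5 = 4; EF_Task 5 = 4+15 = 19
ES_Task 6 = 4; EF_Task 6 = 4+4 = 8
ES_Task 7 = max(EF_Task 1=9, EF_Task 5=19) = 19; EF_Task 7 = 19+3 = 22
ES_Task 8 = max(EF_Task 3=21, EF_Task 4=13, EF_Task 6=8, EF_Task 7=22) = 22; EF_Task 8 = 22+14 = 36
Expected project duration μ = 36 days. Critical path: Task 2 → Task 5 → Task 7 → Task 8.

Variance along critical path = 1.778 + 5.444 + 0.444 + 2.778 = 10.444; σ = √10.444 = 3.232 days.
Z = (34 − 36) / 3.232 = -0.619
P(T ≤ 34) = Φ(-0.619) ≈ 0.268

0.268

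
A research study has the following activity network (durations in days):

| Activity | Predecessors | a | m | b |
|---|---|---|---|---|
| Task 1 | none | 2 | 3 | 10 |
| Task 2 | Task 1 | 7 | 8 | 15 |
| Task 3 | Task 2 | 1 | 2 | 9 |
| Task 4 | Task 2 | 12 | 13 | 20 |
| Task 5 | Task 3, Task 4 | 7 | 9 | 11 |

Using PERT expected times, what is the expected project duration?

36 days

te_Task 1 = (2 + 4·3 + 10)/6 = 24/6 = 4
te_Task 2 = (7 + 4·8 + 15)/6 = 54/6 = 9
te_Task 3 = (1 + 4·2 + 9)/6 = 18/6 = 3
te_Task 4 = (12 + 4·13 + 20)/6 = 84/6 = 14
te_Task 5 = (7 + 4·9 + 11)/6 = 54/6 = 9

Forward pass:
ES_Task 1 = 0; EF_Task 1 = 4
ES_Task 2 = 4; EF_Task 2 = 4+9 = 13
ES_Task 3 = 13; EF_Task 3 = 13+3 = 16
ES_Task 4 = 13; EF_Task 4 = 13+14 = 27
ES_Task 5 = max(EF_Task 3=16, EF_Task 4=27) = 27; EF_Task 5 = 27+9 = 36
Expected project duration μ = 36 days. Critical path: Task 1 → Task 2 → Task 4 → Task 5.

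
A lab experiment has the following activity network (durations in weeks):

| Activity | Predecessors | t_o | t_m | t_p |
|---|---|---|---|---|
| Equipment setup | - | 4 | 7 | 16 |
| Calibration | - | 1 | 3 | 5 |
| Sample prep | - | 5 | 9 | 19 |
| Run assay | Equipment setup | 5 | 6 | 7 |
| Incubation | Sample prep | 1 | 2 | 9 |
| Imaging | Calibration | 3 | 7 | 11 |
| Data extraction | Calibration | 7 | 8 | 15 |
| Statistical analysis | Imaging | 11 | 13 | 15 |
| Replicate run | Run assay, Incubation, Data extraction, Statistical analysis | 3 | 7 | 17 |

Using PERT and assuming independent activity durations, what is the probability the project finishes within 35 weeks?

te_Equipment setup = (4 + 4·7 + 16)/6 = 48/6 = 8; σ²_Equipment setup = ((16−4)/6)² = 4.000
te_Calibration = (1 + 4·3 + 5)/6 = 18/6 = 3; σ²_Calibration = ((5−1)/6)² = 0.444
te_Sample prep = (5 + 4·9 + 19)/6 = 60/6 = 10; σ²_Sample prep = ((19−5)/6)² = 5.444
te_Run assay = (5 + 4·6 + 7)/6 = 36/6 = 6; σ²_Run assay = ((7−5)/6)² = 0.111
te_Incubation = (1 + 4·2 + 9)/6 = 18/6 = 3; σ²_Incubation = ((9−1)/6)² = 1.778
te_Imaging = (3 + 4·7 + 11)/6 = 42/6 = 7; σ²_Imaging = ((11−3)/6)² = 1.778
te_Data extraction = (7 + 4·8 + 15)/6 = 54/6 = 9; σ²_Data extraction = ((15−7)/6)² = 1.778
te_Statistical analysis = (11 + 4·13 + 15)/6 = 78/6 = 13; σ²_Statistical analysis = ((15−11)/6)² = 0.444
te_Replicate run = (3 + 4·7 + 17)/6 = 48/6 = 8; σ²_Replicate run = ((17−3)/6)² = 5.444

Forward pass:
ES_Equipment setup = 0; EF_Equipment setup = 8
ES_Calibration = 0; EF_Calibration = 3
ES_Sample prep = 0; EF_Sample prep = 10
ES_Run assay = 8; EF_Run assay = 8+6 = 14
ES_Incubation = 10; EF_Incubation = 10+3 = 13
ES_Imaging = 3; EF_Imaging = 3+7 = 10
ES_Data extraction = 3; EF_Data extraction = 3+9 = 12
ES_Statistical analysis = 10; EF_Statistical analysis = 10+13 = 23
ES_Replicate run = max(EF_Run assay=14, EF_Incubation=13, EF_Data extraction=12, EF_Statistical analysis=23) = 23; EF_Replicate run = 23+8 = 31
Expected project duration μ = 31 weeks. Critical path: Calibration → Imaging → Statistical analysis → Replicate run.

Variance along critical path = 0.444 + 1.778 + 0.444 + 5.444 = 8.111; σ = √8.111 = 2.848 weeks.
Z = (35 − 31) / 2.848 = 1.404
P(T ≤ 35) = Φ(1.404) ≈ 0.920

0.920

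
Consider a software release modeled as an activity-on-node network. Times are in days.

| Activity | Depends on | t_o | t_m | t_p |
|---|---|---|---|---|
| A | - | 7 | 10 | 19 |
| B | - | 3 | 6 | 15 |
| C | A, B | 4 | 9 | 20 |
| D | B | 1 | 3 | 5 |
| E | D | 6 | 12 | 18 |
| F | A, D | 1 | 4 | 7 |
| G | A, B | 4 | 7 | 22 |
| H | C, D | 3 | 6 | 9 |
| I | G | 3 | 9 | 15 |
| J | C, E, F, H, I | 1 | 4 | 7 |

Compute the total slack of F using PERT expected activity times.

14 days

te_A = (7 + 4·10 + 19)/6 = 66/6 = 11
te_B = (3 + 4·6 + 15)/6 = 42/6 = 7
te_C = (4 + 4·9 + 20)/6 = 60/6 = 10
te_D = (1 + 4·3 + 5)/6 = 18/6 = 3
te_E = (6 + 4·12 + 18)/6 = 72/6 = 12
te_F = (1 + 4·4 + 7)/6 = 24/6 = 4
te_G = (4 + 4·7 + 22)/6 = 54/6 = 9
te_H = (3 + 4·6 + 9)/6 = 36/6 = 6
te_I = (3 + 4·9 + 15)/6 = 54/6 = 9
te_J = (1 + 4·4 + 7)/6 = 24/6 = 4

Forward pass:
ES_A = 0; EF_A = 11
ES_B = 0; EF_B = 7
ES_C = max(EF_A=11, EF_B=7) = 11; EF_C = 11+10 = 21
ES_D = 7; EF_D = 7+3 = 10
ES_E = 10; EF_E = 10+12 = 22
ES_F = max(EF_A=11, EF_D=10) = 11; EF_F = 11+4 = 15
ES_G = max(EF_A=11, EF_B=7) = 11; EF_G = 11+9 = 20
ES_H = max(EF_C=21, EF_D=10) = 21; EF_H = 21+6 = 27
ES_I = 20; EF_I = 20+9 = 29
ES_J = max(EF_C=21, EF_E=22, EF_F=15, EF_H=27, EF_I=29) = 29; EF_J = 29+4 = 33
Expected project duration μ = 33 days. Critical path: A → G → I → J.

Backward pass:
LF_J = 33; LS_J = 33−4 = 29
LF_I = LS_J = 29; LS_I = 29−9 = 20
LF_H = LS_J = 29; LS_H = 29−6 = 23
LF_G = LS_I = 20; LS_G = 20−9 = 11
LF_F = LS_J = 29; LS_F = 29−4 = 25
LF_E = LS_J = 29; LS_E = 29−12 = 17
LF_D = min(LS_E=17, LS_F=25, LS_H=23) = 17; LS_D = 17−3 = 14
LF_C = min(LS_H=23, LS_J=29) = 23; LS_C = 23−10 = 13
LF_B = min(LS_C=13, LS_D=14, LS_G=11) = 11; LS_B = 11−7 = 4
LF_A = min(LS_C=13, LS_F=25, LS_G=11) = 11; LS_A = 11−11 = 0
Slack_F = LS_F − ES_F = 25 − 11 = 14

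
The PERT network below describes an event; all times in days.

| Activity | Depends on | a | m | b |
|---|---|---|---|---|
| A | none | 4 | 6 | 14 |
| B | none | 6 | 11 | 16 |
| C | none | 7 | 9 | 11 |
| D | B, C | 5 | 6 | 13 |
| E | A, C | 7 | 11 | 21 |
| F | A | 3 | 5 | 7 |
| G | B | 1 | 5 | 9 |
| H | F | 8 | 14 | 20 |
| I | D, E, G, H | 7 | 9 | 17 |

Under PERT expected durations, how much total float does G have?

10 days

te_A = (4 + 4·6 + 14)/6 = 42/6 = 7
te_B = (6 + 4·11 + 16)/6 = 66/6 = 11
te_C = (7 + 4·9 + 11)/6 = 54/6 = 9
te_D = (5 + 4·6 + 13)/6 = 42/6 = 7
te_E = (7 + 4·11 + 21)/6 = 72/6 = 12
te_F = (3 + 4·5 + 7)/6 = 30/6 = 5
te_G = (1 + 4·5 + 9)/6 = 30/6 = 5
te_H = (8 + 4·14 + 20)/6 = 84/6 = 14
te_I = (7 + 4·9 + 17)/6 = 60/6 = 10

Forward pass:
ES_A = 0; EF_A = 7
ES_B = 0; EF_B = 11
ES_C = 0; EF_C = 9
ES_D = max(EF_B=11, EF_C=9) = 11; EF_D = 11+7 = 18
ES_E = max(EF_A=7, EF_C=9) = 9; EF_E = 9+12 = 21
ES_F = 7; EF_F = 7+5 = 12
ES_G = 11; EF_G = 11+5 = 16
ES_H = 12; EF_H = 12+14 = 26
ES_I = max(EF_D=18, EF_E=21, EF_G=16, EF_H=26) = 26; EF_I = 26+10 = 36
Expected project duration μ = 36 days. Critical path: A → F → H → I.

Backward pass:
LF_I = 36; LS_I = 36−10 = 26
LF_H = LS_I = 26; LS_H = 26−14 = 12
LF_G = LS_I = 26; LS_G = 26−5 = 21
LF_F = LS_H = 12; LS_F = 12−5 = 7
LF_E = LS_I = 26; LS_E = 26−12 = 14
LF_D = LS_I = 26; LS_D = 26−7 = 19
LF_C = min(LS_D=19, LS_E=14) = 14; LS_C = 14−9 = 5
LF_B = min(LS_D=19, LS_G=21) = 19; LS_B = 19−11 = 8
LF_A = min(LS_E=14, LS_F=7) = 7; LS_A = 7−7 = 0
Slack_G = LS_G − ES_G = 21 − 11 = 10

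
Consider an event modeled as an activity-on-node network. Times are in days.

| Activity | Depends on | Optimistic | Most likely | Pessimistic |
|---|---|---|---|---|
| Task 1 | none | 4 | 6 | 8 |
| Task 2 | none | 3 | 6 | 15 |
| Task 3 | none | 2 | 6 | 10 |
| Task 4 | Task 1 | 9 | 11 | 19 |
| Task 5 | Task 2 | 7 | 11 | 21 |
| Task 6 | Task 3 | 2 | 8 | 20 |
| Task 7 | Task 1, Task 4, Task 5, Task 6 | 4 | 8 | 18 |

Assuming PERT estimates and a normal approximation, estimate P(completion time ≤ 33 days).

0.902

te_Task 1 = (4 + 4·6 + 8)/6 = 36/6 = 6; σ²_Task 1 = ((8−4)/6)² = 0.444
te_Task 2 = (3 + 4·6 + 15)/6 = 42/6 = 7; σ²_Task 2 = ((15−3)/6)² = 4.000
te_Task 3 = (2 + 4·6 + 10)/6 = 36/6 = 6; σ²_Task 3 = ((10−2)/6)² = 1.778
te_Task 4 = (9 + 4·11 + 19)/6 = 72/6 = 12; σ²_Task 4 = ((19−9)/6)² = 2.778
te_Task 5 = (7 + 4·11 + 21)/6 = 72/6 = 12; σ²_Task 5 = ((21−7)/6)² = 5.444
te_Task 6 = (2 + 4·8 + 20)/6 = 54/6 = 9; σ²_Task 6 = ((20−2)/6)² = 9.000
te_Task 7 = (4 + 4·8 + 18)/6 = 54/6 = 9; σ²_Task 7 = ((18−4)/6)² = 5.444

Forward pass:
ES_Task 1 = 0; EF_Task 1 = 6
ES_Task 2 = 0; EF_Task 2 = 7
ES_Task 3 = 0; EF_Task 3 = 6
ES_Task 4 = 6; EF_Task 4 = 6+12 = 18
ES_Task 5 = 7; EF_Task 5 = 7+12 = 19
ES_Task 6 = 6; EF_Task 6 = 6+9 = 15
ES_Task 7 = max(EF_Task 1=6, EF_Task 4=18, EF_Task 5=19, EF_Task 6=15) = 19; EF_Task 7 = 19+9 = 28
Expected project duration μ = 28 days. Critical path: Task 2 → Task 5 → Task 7.

Variance along critical path = 4.000 + 5.444 + 5.444 = 14.889; σ = √14.889 = 3.859 days.
Z = (33 − 28) / 3.859 = 1.296
P(T ≤ 33) = Φ(1.296) ≈ 0.902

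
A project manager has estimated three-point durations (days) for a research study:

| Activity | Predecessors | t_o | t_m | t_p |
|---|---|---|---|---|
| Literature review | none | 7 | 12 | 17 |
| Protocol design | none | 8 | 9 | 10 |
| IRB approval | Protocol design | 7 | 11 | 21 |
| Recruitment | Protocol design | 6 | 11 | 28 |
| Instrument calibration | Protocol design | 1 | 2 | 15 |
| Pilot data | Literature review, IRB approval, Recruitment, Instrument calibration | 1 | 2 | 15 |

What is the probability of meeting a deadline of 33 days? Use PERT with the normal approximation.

0.946

te_Literature review = (7 + 4·12 + 17)/6 = 72/6 = 12; σ²_Literature review = ((17−7)/6)² = 2.778
te_Protocol design = (8 + 4·9 + 10)/6 = 54/6 = 9; σ²_Protocol design = ((10−8)/6)² = 0.111
te_IRB approval = (7 + 4·11 + 21)/6 = 72/6 = 12; σ²_IRB approval = ((21−7)/6)² = 5.444
te_Recruitment = (6 + 4·11 + 28)/6 = 78/6 = 13; σ²_Recruitment = ((28−6)/6)² = 13.444
te_Instrument calibration = (1 + 4·2 + 15)/6 = 24/6 = 4; σ²_Instrument calibration = ((15−1)/6)² = 5.444
te_Pilot data = (1 + 4·2 + 15)/6 = 24/6 = 4; σ²_Pilot data = ((15−1)/6)² = 5.444

Forward pass:
ES_Literature review = 0; EF_Literature review = 12
ES_Protocol design = 0; EF_Protocol design = 9
ES_IRB approval = 9; EF_IRB approval = 9+12 = 21
ES_Recruitment = 9; EF_Recruitment = 9+13 = 22
ES_Instrument calibration = 9; EF_Instrument calibration = 9+4 = 13
ES_Pilot data = max(EF_Literature review=12, EF_IRB approval=21, EF_Recruitment=22, EF_Instrument calibration=13) = 22; EF_Pilot data = 22+4 = 26
Expected project duration μ = 26 days. Critical path: Protocol design → Recruitment → Pilot data.

Variance along critical path = 0.111 + 13.444 + 5.444 = 19.000; σ = √19.000 = 4.359 days.
Z = (33 − 26) / 4.359 = 1.606
P(T ≤ 33) = Φ(1.606) ≈ 0.946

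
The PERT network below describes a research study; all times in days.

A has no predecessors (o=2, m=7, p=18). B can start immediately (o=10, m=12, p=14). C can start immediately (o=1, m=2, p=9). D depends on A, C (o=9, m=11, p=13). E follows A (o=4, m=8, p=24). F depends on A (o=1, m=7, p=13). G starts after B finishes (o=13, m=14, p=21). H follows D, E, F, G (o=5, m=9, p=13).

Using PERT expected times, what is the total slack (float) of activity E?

te_A = (2 + 4·7 + 18)/6 = 48/6 = 8
te_B = (10 + 4·12 + 14)/6 = 72/6 = 12
te_C = (1 + 4·2 + 9)/6 = 18/6 = 3
te_D = (9 + 4·11 + 13)/6 = 66/6 = 11
te_E = (4 + 4·8 + 24)/6 = 60/6 = 10
te_F = (1 + 4·7 + 13)/6 = 42/6 = 7
te_G = (13 + 4·14 + 21)/6 = 90/6 = 15
te_H = (5 + 4·9 + 13)/6 = 54/6 = 9

Forward pass:
ES_A = 0; EF_A = 8
ES_B = 0; EF_B = 12
ES_C = 0; EF_C = 3
ES_D = max(EF_A=8, EF_C=3) = 8; EF_D = 8+11 = 19
ES_E = 8; EF_E = 8+10 = 18
ES_F = 8; EF_F = 8+7 = 15
ES_G = 12; EF_G = 12+15 = 27
ES_H = max(EF_D=19, EF_E=18, EF_F=15, EF_G=27) = 27; EF_H = 27+9 = 36
Expected project duration μ = 36 days. Critical path: B → G → H.

Backward pass:
LF_H = 36; LS_H = 36−9 = 27
LF_G = LS_H = 27; LS_G = 27−15 = 12
LF_F = LS_H = 27; LS_F = 27−7 = 20
LF_E = LS_H = 27; LS_E = 27−10 = 17
LF_D = LS_H = 27; LS_D = 27−11 = 16
LF_C = LS_D = 16; LS_C = 16−3 = 13
LF_B = LS_G = 12; LS_B = 12−12 = 0
LF_A = min(LS_D=16, LS_E=17, LS_F=20) = 16; LS_A = 16−8 = 8
Slack_E = LS_E − ES_E = 17 − 8 = 9

9 days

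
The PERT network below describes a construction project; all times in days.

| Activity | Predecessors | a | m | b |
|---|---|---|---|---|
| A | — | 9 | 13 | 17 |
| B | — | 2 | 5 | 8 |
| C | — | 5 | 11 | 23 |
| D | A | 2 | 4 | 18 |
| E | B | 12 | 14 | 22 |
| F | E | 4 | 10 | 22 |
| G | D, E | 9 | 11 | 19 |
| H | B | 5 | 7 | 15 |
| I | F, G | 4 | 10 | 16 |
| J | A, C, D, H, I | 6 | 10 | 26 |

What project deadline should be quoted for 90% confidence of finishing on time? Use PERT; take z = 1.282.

te_A = (9 + 4·13 + 17)/6 = 78/6 = 13; σ²_A = ((17−9)/6)² = 1.778
te_B = (2 + 4·5 + 8)/6 = 30/6 = 5; σ²_B = ((8−2)/6)² = 1.000
te_C = (5 + 4·11 + 23)/6 = 72/6 = 12; σ²_C = ((23−5)/6)² = 9.000
te_D = (2 + 4·4 + 18)/6 = 36/6 = 6; σ²_D = ((18−2)/6)² = 7.111
te_E = (12 + 4·14 + 22)/6 = 90/6 = 15; σ²_E = ((22−12)/6)² = 2.778
te_F = (4 + 4·10 + 22)/6 = 66/6 = 11; σ²_F = ((22−4)/6)² = 9.000
te_G = (9 + 4·11 + 19)/6 = 72/6 = 12; σ²_G = ((19−9)/6)² = 2.778
te_H = (5 + 4·7 + 15)/6 = 48/6 = 8; σ²_H = ((15−5)/6)² = 2.778
te_I = (4 + 4·10 + 16)/6 = 60/6 = 10; σ²_I = ((16−4)/6)² = 4.000
te_J = (6 + 4·10 + 26)/6 = 72/6 = 12; σ²_J = ((26−6)/6)² = 11.111

Forward pass:
ES_A = 0; EF_A = 13
ES_B = 0; EF_B = 5
ES_C = 0; EF_C = 12
ES_D = 13; EF_D = 13+6 = 19
ES_E = 5; EF_E = 5+15 = 20
ES_F = 20; EF_F = 20+11 = 31
ES_G = max(EF_D=19, EF_E=20) = 20; EF_G = 20+12 = 32
ES_H = 5; EF_H = 5+8 = 13
ES_I = max(EF_F=31, EF_G=32) = 32; EF_I = 32+10 = 42
ES_J = max(EF_A=13, EF_C=12, EF_D=19, EF_H=13, EF_I=42) = 42; EF_J = 42+12 = 54
Expected project duration μ = 54 days. Critical path: B → E → G → I → J.

Variance along critical path = 1.000 + 2.778 + 2.778 + 4.000 + 11.111 = 21.667; σ = 4.655 days.
D = μ + z·σ = 54 + 1.282·4.655 = 60.0 days

60.0 days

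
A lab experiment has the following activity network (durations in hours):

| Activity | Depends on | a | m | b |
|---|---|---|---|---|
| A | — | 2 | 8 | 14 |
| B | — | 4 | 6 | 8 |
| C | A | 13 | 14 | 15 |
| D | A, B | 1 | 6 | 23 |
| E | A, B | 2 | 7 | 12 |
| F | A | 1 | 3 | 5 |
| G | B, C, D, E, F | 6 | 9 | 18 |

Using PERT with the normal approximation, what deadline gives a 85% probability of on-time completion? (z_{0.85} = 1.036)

te_A = (2 + 4·8 + 14)/6 = 48/6 = 8; σ²_A = ((14−2)/6)² = 4.000
te_B = (4 + 4·6 + 8)/6 = 36/6 = 6; σ²_B = ((8−4)/6)² = 0.444
te_C = (13 + 4·14 + 15)/6 = 84/6 = 14; σ²_C = ((15−13)/6)² = 0.111
te_D = (1 + 4·6 + 23)/6 = 48/6 = 8; σ²_D = ((23−1)/6)² = 13.444
te_E = (2 + 4·7 + 12)/6 = 42/6 = 7; σ²_E = ((12−2)/6)² = 2.778
te_F = (1 + 4·3 + 5)/6 = 18/6 = 3; σ²_F = ((5−1)/6)² = 0.444
te_G = (6 + 4·9 + 18)/6 = 60/6 = 10; σ²_G = ((18−6)/6)² = 4.000

Forward pass:
ES_A = 0; EF_A = 8
ES_B = 0; EF_B = 6
ES_C = 8; EF_C = 8+14 = 22
ES_D = max(EF_A=8, EF_B=6) = 8; EF_D = 8+8 = 16
ES_E = max(EF_A=8, EF_B=6) = 8; EF_E = 8+7 = 15
ES_F = 8; EF_F = 8+3 = 11
ES_G = max(EF_B=6, EF_C=22, EF_D=16, EF_E=15, EF_F=11) = 22; EF_G = 22+10 = 32
Expected project duration μ = 32 hours. Critical path: A → C → G.

Variance along critical path = 4.000 + 0.111 + 4.000 = 8.111; σ = 2.848 hours.
D = μ + z·σ = 32 + 1.036·2.848 = 35.0 hours

35.0 hours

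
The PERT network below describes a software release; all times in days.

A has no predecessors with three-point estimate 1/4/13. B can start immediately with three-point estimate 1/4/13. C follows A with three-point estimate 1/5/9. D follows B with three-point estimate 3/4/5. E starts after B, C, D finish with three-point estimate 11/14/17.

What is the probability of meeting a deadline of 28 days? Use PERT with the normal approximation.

te_A = (1 + 4·4 + 13)/6 = 30/6 = 5; σ²_A = ((13−1)/6)² = 4.000
te_B = (1 + 4·4 + 13)/6 = 30/6 = 5; σ²_B = ((13−1)/6)² = 4.000
te_C = (1 + 4·5 + 9)/6 = 30/6 = 5; σ²_C = ((9−1)/6)² = 1.778
te_D = (3 + 4·4 + 5)/6 = 24/6 = 4; σ²_D = ((5−3)/6)² = 0.111
te_E = (11 + 4·14 + 17)/6 = 84/6 = 14; σ²_E = ((17−11)/6)² = 1.000

Forward pass:
ES_A = 0; EF_A = 5
ES_B = 0; EF_B = 5
ES_C = 5; EF_C = 5+5 = 10
ES_D = 5; EF_D = 5+4 = 9
ES_E = max(EF_B=5, EF_C=10, EF_D=9) = 10; EF_E = 10+14 = 24
Expected project duration μ = 24 days. Critical path: A → C → E.

Variance along critical path = 4.000 + 1.778 + 1.000 = 6.778; σ = √6.778 = 2.603 days.
Z = (28 − 24) / 2.603 = 1.536
P(T ≤ 28) = Φ(1.536) ≈ 0.938

0.938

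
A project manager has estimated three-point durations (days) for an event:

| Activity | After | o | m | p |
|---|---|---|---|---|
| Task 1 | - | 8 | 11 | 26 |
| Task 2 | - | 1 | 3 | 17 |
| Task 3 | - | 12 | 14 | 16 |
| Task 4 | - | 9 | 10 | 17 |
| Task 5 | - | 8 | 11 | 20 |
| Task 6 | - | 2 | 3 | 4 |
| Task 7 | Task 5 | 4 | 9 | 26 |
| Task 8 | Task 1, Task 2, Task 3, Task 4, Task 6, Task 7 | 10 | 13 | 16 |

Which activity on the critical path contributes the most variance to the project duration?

te_Task 1 = (8 + 4·11 + 26)/6 = 78/6 = 13; σ²_Task 1 = ((26−8)/6)² = 9.000
te_Task 2 = (1 + 4·3 + 17)/6 = 30/6 = 5; σ²_Task 2 = ((17−1)/6)² = 7.111
te_Task 3 = (12 + 4·14 + 16)/6 = 84/6 = 14; σ²_Task 3 = ((16−12)/6)² = 0.444
te_Task 4 = (9 + 4·10 + 17)/6 = 66/6 = 11; σ²_Task 4 = ((17−9)/6)² = 1.778
te_Task 5 = (8 + 4·11 + 20)/6 = 72/6 = 12; σ²_Task 5 = ((20−8)/6)² = 4.000
te_Task 6 = (2 + 4·3 + 4)/6 = 18/6 = 3; σ²_Task 6 = ((4−2)/6)² = 0.111
te_Task 7 = (4 + 4·9 + 26)/6 = 66/6 = 11; σ²_Task 7 = ((26−4)/6)² = 13.444
te_Task 8 = (10 + 4·13 + 16)/6 = 78/6 = 13; σ²_Task 8 = ((16−10)/6)² = 1.000

Forward pass:
ES_Task 1 = 0; EF_Task 1 = 13
ES_Task 2 = 0; EF_Task 2 = 5
ES_Task 3 = 0; EF_Task 3 = 14
ES_Task 4 = 0; EF_Task 4 = 11
ES_Task 5 = 0; EF_Task 5 = 12
ES_Task 6 = 0; EF_Task 6 = 3
ES_Task 7 = 12; EF_Task 7 = 12+11 = 23
ES_Task 8 = max(EF_Task 1=13, EF_Task 2=5, EF_Task 3=14, EF_Task 4=11, EF_Task 6=3, EF_Task 7=23) = 23; EF_Task 8 = 23+13 = 36
Expected project duration μ = 36 days. Critical path: Task 5 → Task 7 → Task 8.

Variances on critical path: σ²_Task 5=4.000, σ²_Task 7=13.444, σ²_Task 8=1.000.
Largest is σ²_Task 7 = 13.444.

Task 7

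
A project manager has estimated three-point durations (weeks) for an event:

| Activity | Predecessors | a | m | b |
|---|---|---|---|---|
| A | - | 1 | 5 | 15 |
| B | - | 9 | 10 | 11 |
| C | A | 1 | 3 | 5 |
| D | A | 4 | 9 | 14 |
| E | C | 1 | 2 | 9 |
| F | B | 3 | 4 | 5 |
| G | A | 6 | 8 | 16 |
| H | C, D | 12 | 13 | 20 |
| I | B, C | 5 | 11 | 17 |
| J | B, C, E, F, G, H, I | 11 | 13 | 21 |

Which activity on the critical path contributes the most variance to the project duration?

te_A = (1 + 4·5 + 15)/6 = 36/6 = 6; σ²_A = ((15−1)/6)² = 5.444
te_B = (9 + 4·10 + 11)/6 = 60/6 = 10; σ²_B = ((11−9)/6)² = 0.111
te_C = (1 + 4·3 + 5)/6 = 18/6 = 3; σ²_C = ((5−1)/6)² = 0.444
te_D = (4 + 4·9 + 14)/6 = 54/6 = 9; σ²_D = ((14−4)/6)² = 2.778
te_E = (1 + 4·2 + 9)/6 = 18/6 = 3; σ²_E = ((9−1)/6)² = 1.778
te_F = (3 + 4·4 + 5)/6 = 24/6 = 4; σ²_F = ((5−3)/6)² = 0.111
te_G = (6 + 4·8 + 16)/6 = 54/6 = 9; σ²_G = ((16−6)/6)² = 2.778
te_H = (12 + 4·13 + 20)/6 = 84/6 = 14; σ²_H = ((20−12)/6)² = 1.778
te_I = (5 + 4·11 + 17)/6 = 66/6 = 11; σ²_I = ((17−5)/6)² = 4.000
te_J = (11 + 4·13 + 21)/6 = 84/6 = 14; σ²_J = ((21−11)/6)² = 2.778

Forward pass:
ES_A = 0; EF_A = 6
ES_B = 0; EF_B = 10
ES_C = 6; EF_C = 6+3 = 9
ES_D = 6; EF_D = 6+9 = 15
ES_E = 9; EF_E = 9+3 = 12
ES_F = 10; EF_F = 10+4 = 14
ES_G = 6; EF_G = 6+9 = 15
ES_H = max(EF_C=9, EF_D=15) = 15; EF_H = 15+14 = 29
ES_I = max(EF_B=10, EF_C=9) = 10; EF_I = 10+11 = 21
ES_J = max(EF_B=10, EF_C=9, EF_E=12, EF_F=14, EF_G=15, EF_H=29, EF_I=21) = 29; EF_J = 29+14 = 43
Expected project duration μ = 43 weeks. Critical path: A → D → H → J.

Variances on critical path: σ²_A=5.444, σ²_D=2.778, σ²_H=1.778, σ²_J=2.778.
Largest is σ²_A = 5.444.

A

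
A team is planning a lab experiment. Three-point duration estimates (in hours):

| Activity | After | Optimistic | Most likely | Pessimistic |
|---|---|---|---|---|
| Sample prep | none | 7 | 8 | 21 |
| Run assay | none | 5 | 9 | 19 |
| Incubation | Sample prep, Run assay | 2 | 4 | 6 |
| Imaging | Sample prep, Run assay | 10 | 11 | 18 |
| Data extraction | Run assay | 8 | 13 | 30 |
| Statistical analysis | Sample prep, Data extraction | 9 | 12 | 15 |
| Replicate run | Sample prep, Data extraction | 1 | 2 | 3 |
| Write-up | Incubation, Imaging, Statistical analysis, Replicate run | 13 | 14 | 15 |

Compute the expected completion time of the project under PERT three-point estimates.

51 hours

te_Sample prep = (7 + 4·8 + 21)/6 = 60/6 = 10
te_Run assay = (5 + 4·9 + 19)/6 = 60/6 = 10
te_Incubation = (2 + 4·4 + 6)/6 = 24/6 = 4
te_Imaging = (10 + 4·11 + 18)/6 = 72/6 = 12
te_Data extraction = (8 + 4·13 + 30)/6 = 90/6 = 15
te_Statistical analysis = (9 + 4·12 + 15)/6 = 72/6 = 12
te_Replicate run = (1 + 4·2 + 3)/6 = 12/6 = 2
te_Write-up = (13 + 4·14 + 15)/6 = 84/6 = 14

Forward pass:
ES_Sample prep = 0; EF_Sample prep = 10
ES_Run assay = 0; EF_Run assay = 10
ES_Incubation = max(EF_Sample prep=10, EF_Run assay=10) = 10; EF_Incubation = 10+4 = 14
ES_Imaging = max(EF_Sample prep=10, EF_Run assay=10) = 10; EF_Imaging = 10+12 = 22
ES_Data extraction = 10; EF_Data extraction = 10+15 = 25
ES_Statistical analysis = max(EF_Sample prep=10, EF_Data extraction=25) = 25; EF_Statistical analysis = 25+12 = 37
ES_Replicate run = max(EF_Sample prep=10, EF_Data extraction=25) = 25; EF_Replicate run = 25+2 = 27
ES_Write-up = max(EF_Incubation=14, EF_Imaging=22, EF_Statistical analysis=37, EF_Replicate run=27) = 37; EF_Write-up = 37+14 = 51
Expected project duration μ = 51 hours. Critical path: Run assay → Data extraction → Statistical analysis → Write-up.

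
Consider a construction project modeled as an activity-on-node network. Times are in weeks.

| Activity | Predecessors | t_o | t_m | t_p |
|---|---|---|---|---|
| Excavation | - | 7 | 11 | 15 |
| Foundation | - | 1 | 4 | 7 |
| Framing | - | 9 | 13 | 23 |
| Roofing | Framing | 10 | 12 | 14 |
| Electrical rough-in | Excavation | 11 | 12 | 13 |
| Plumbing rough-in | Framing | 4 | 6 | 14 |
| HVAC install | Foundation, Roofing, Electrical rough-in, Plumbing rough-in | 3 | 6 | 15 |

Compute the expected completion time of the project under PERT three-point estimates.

33 weeks

te_Excavation = (7 + 4·11 + 15)/6 = 66/6 = 11
te_Foundation = (1 + 4·4 + 7)/6 = 24/6 = 4
te_Framing = (9 + 4·13 + 23)/6 = 84/6 = 14
te_Roofing = (10 + 4·12 + 14)/6 = 72/6 = 12
te_Electrical rough-in = (11 + 4·12 + 13)/6 = 72/6 = 12
te_Plumbing rough-in = (4 + 4·6 + 14)/6 = 42/6 = 7
te_HVAC install = (3 + 4·6 + 15)/6 = 42/6 = 7

Forward pass:
ES_Excavation = 0; EF_Excavation = 11
ES_Foundation = 0; EF_Foundation = 4
ES_Framing = 0; EF_Framing = 14
ES_Roofing = 14; EF_Roofing = 14+12 = 26
ES_Electrical rough-in = 11; EF_Electrical rough-in = 11+12 = 23
ES_Plumbing rough-in = 14; EF_Plumbing rough-in = 14+7 = 21
ES_HVAC install = max(EF_Foundation=4, EF_Roofing=26, EF_Electrical rough-in=23, EF_Plumbing rough-in=21) = 26; EF_HVAC install = 26+7 = 33
Expected project duration μ = 33 weeks. Critical path: Framing → Roofing → HVAC install.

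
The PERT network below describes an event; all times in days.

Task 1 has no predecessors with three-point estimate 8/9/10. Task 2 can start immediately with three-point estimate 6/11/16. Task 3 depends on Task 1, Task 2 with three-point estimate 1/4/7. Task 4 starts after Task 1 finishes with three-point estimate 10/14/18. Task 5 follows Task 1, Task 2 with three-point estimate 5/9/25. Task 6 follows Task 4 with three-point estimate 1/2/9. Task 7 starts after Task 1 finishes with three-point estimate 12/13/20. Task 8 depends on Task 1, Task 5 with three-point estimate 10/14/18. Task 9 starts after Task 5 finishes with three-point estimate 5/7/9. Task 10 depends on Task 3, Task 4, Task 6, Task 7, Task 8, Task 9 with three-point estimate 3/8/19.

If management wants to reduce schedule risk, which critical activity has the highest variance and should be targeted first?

te_Task 1 = (8 + 4·9 + 10)/6 = 54/6 = 9; σ²_Task 1 = ((10−8)/6)² = 0.111
te_Task 2 = (6 + 4·11 + 16)/6 = 66/6 = 11; σ²_Task 2 = ((16−6)/6)² = 2.778
te_Task 3 = (1 + 4·4 + 7)/6 = 24/6 = 4; σ²_Task 3 = ((7−1)/6)² = 1.000
te_Task 4 = (10 + 4·14 + 18)/6 = 84/6 = 14; σ²_Task 4 = ((18−10)/6)² = 1.778
te_Task 5 = (5 + 4·9 + 25)/6 = 66/6 = 11; σ²_Task 5 = ((25−5)/6)² = 11.111
te_Task 6 = (1 + 4·2 + 9)/6 = 18/6 = 3; σ²_Task 6 = ((9−1)/6)² = 1.778
te_Task 7 = (12 + 4·13 + 20)/6 = 84/6 = 14; σ²_Task 7 = ((20−12)/6)² = 1.778
te_Task 8 = (10 + 4·14 + 18)/6 = 84/6 = 14; σ²_Task 8 = ((18−10)/6)² = 1.778
te_Task 9 = (5 + 4·7 + 9)/6 = 42/6 = 7; σ²_Task 9 = ((9−5)/6)² = 0.444
te_Task 10 = (3 + 4·8 + 19)/6 = 54/6 = 9; σ²_Task 10 = ((19−3)/6)² = 7.111

Forward pass:
ES_Task 1 = 0; EF_Task 1 = 9
ES_Task 2 = 0; EF_Task 2 = 11
ES_Task 3 = max(EF_Task 1=9, EF_Task 2=11) = 11; EF_Task 3 = 11+4 = 15
ES_Task 4 = 9; EF_Task 4 = 9+14 = 23
ES_Task 5 = max(EF_Task 1=9, EF_Task 2=11) = 11; EF_Task 5 = 11+11 = 22
ES_Task 6 = 23; EF_Task 6 = 23+3 = 26
ES_Task 7 = 9; EF_Task 7 = 9+14 = 23
ES_Task 8 = max(EF_Task 1=9, EF_Task 5=22) = 22; EF_Task 8 = 22+14 = 36
ES_Task 9 = 22; EF_Task 9 = 22+7 = 29
ES_Task 10 = max(EF_Task 3=15, EF_Task 4=23, EF_Task 6=26, EF_Task 7=23, EF_Task 8=36, EF_Task 9=29) = 36; EF_Task 10 = 36+9 = 45
Expected project duration μ = 45 days. Critical path: Task 2 → Task 5 → Task 8 → Task 10.

Variances on critical path: σ²_Task 2=2.778, σ²_Task 5=11.111, σ²_Task 8=1.778, σ²_Task 10=7.111.
Largest is σ²_Task 5 = 11.111.

Task 5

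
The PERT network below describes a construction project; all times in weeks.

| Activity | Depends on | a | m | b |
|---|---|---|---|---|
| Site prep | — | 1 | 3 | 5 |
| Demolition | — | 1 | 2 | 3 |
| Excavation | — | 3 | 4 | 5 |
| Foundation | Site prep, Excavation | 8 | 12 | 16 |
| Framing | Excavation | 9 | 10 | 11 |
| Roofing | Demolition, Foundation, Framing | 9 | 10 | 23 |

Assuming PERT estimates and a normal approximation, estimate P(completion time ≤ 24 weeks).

te_Site prep = (1 + 4·3 + 5)/6 = 18/6 = 3; σ²_Site prep = ((5−1)/6)² = 0.444
te_Demolition = (1 + 4·2 + 3)/6 = 12/6 = 2; σ²_Demolition = ((3−1)/6)² = 0.111
te_Excavation = (3 + 4·4 + 5)/6 = 24/6 = 4; σ²_Excavation = ((5−3)/6)² = 0.111
te_Foundation = (8 + 4·12 + 16)/6 = 72/6 = 12; σ²_Foundation = ((16−8)/6)² = 1.778
te_Framing = (9 + 4·10 + 11)/6 = 60/6 = 10; σ²_Framing = ((11−9)/6)² = 0.111
te_Roofing = (9 + 4·10 + 23)/6 = 72/6 = 12; σ²_Roofing = ((23−9)/6)² = 5.444

Forward pass:
ES_Site prep = 0; EF_Site prep = 3
ES_Demolition = 0; EF_Demolition = 2
ES_Excavation = 0; EF_Excavation = 4
ES_Foundation = max(EF_Site prep=3, EF_Excavation=4) = 4; EF_Foundation = 4+12 = 16
ES_Framing = 4; EF_Framing = 4+10 = 14
ES_Roofing = max(EF_Demolition=2, EF_Foundation=16, EF_Framing=14) = 16; EF_Roofing = 16+12 = 28
Expected project duration μ = 28 weeks. Critical path: Excavation → Foundation → Roofing.

Variance along critical path = 0.111 + 1.778 + 5.444 = 7.333; σ = √7.333 = 2.708 weeks.
Z = (24 − 28) / 2.708 = -1.477
P(T ≤ 24) = Φ(-1.477) ≈ 0.070

0.070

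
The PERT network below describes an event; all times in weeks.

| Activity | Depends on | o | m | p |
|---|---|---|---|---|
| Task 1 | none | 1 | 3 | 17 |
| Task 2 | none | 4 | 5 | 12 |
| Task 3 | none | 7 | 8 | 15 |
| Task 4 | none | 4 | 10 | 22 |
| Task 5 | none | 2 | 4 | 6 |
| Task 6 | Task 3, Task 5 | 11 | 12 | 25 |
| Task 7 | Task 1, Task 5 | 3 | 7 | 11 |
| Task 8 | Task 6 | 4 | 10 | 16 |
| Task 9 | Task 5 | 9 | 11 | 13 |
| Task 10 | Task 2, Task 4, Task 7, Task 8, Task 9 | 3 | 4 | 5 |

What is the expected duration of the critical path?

te_Task 1 = (1 + 4·3 + 17)/6 = 30/6 = 5
te_Task 2 = (4 + 4·5 + 12)/6 = 36/6 = 6
te_Task 3 = (7 + 4·8 + 15)/6 = 54/6 = 9
te_Task 4 = (4 + 4·10 + 22)/6 = 66/6 = 11
te_Task 5 = (2 + 4·4 + 6)/6 = 24/6 = 4
te_Task 6 = (11 + 4·12 + 25)/6 = 84/6 = 14
te_Task 7 = (3 + 4·7 + 11)/6 = 42/6 = 7
te_Task 8 = (4 + 4·10 + 16)/6 = 60/6 = 10
te_Task 9 = (9 + 4·11 + 13)/6 = 66/6 = 11
te_Task 10 = (3 + 4·4 + 5)/6 = 24/6 = 4

Forward pass:
ES_Task 1 = 0; EF_Task 1 = 5
ES_Task 2 = 0; EF_Task 2 = 6
ES_Task 3 = 0; EF_Task 3 = 9
ES_Task 4 = 0; EF_Task 4 = 11
ES_Task 5 = 0; EF_Task 5 = 4
ES_Task 6 = max(EF_Task 3=9, EF_Task 5=4) = 9; EF_Task 6 = 9+14 = 23
ES_Task 7 = max(EF_Task 1=5, EF_Task 5=4) = 5; EF_Task 7 = 5+7 = 12
ES_Task 8 = 23; EF_Task 8 = 23+10 = 33
ES_Task 9 = 4; EF_Task 9 = 4+11 = 15
ES_Task 10 = max(EF_Task 2=6, EF_Task 4=11, EF_Task 7=12, EF_Task 8=33, EF_Task 9=15) = 33; EF_Task 10 = 33+4 = 37
Expected project duration μ = 37 weeks. Critical path: Task 3 → Task 6 → Task 8 → Task 10.

37 weeks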